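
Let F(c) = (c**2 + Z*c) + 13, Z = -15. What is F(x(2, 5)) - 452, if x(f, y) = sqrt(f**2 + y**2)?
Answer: -410 - 15*sqrt(29) ≈ -490.78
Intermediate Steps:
F(c) = 13 + c**2 - 15*c (F(c) = (c**2 - 15*c) + 13 = 13 + c**2 - 15*c)
F(x(2, 5)) - 452 = (13 + (sqrt(2**2 + 5**2))**2 - 15*sqrt(2**2 + 5**2)) - 452 = (13 + (sqrt(4 + 25))**2 - 15*sqrt(4 + 25)) - 452 = (13 + (sqrt(29))**2 - 15*sqrt(29)) - 452 = (13 + 29 - 15*sqrt(29)) - 452 = (42 - 15*sqrt(29)) - 452 = -410 - 15*sqrt(29)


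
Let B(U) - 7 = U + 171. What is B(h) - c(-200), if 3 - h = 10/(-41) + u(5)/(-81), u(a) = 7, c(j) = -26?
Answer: 688544/3321 ≈ 207.33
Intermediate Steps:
h = 11060/3321 (h = 3 - (10/(-41) + 7/(-81)) = 3 - (10*(-1/41) + 7*(-1/81)) = 3 - (-10/41 - 7/81) = 3 - 1*(-1097/3321) = 3 + 1097/3321 = 11060/3321 ≈ 3.3303)
B(U) = 178 + U (B(U) = 7 + (U + 171) = 7 + (171 + U) = 178 + U)
B(h) - c(-200) = (178 + 11060/3321) - 1*(-26) = 602198/3321 + 26 = 688544/3321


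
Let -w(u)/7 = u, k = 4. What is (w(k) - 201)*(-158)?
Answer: 36182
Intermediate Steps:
w(u) = -7*u
(w(k) - 201)*(-158) = (-7*4 - 201)*(-158) = (-28 - 201)*(-158) = -229*(-158) = 36182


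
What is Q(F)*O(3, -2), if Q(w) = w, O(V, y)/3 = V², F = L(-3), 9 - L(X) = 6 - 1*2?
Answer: 135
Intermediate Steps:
L(X) = 5 (L(X) = 9 - (6 - 1*2) = 9 - (6 - 2) = 9 - 1*4 = 9 - 4 = 5)
F = 5
O(V, y) = 3*V²
Q(F)*O(3, -2) = 5*(3*3²) = 5*(3*9) = 5*27 = 135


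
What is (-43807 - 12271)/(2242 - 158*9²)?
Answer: 28039/5278 ≈ 5.3124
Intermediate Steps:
(-43807 - 12271)/(2242 - 158*9²) = -56078/(2242 - 158*81) = -56078/(2242 - 12798) = -56078/(-10556) = -56078*(-1/10556) = 28039/5278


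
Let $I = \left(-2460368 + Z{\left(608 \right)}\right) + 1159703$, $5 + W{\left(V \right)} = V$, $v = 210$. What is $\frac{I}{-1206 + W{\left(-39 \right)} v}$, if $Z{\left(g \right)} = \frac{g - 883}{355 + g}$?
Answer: $\frac{626270335}{5029749} \approx 124.51$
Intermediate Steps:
$W{\left(V \right)} = -5 + V$
$Z{\left(g \right)} = \frac{-883 + g}{355 + g}$
$I = - \frac{1252540670}{963}$ ($I = \left(-2460368 + \frac{-883 + 608}{355 + 608}\right) + 1159703 = \left(-2460368 + \frac{1}{963} \left(-275\right)\right) + 1159703 = \left(-2460368 - \frac{275}{963}\right) + 1159703 = - \frac{2369334659}{963} + 1159703 = - \frac{1252540670}{963} \approx -1.3007 \cdot 10^{6}$)
$\frac{I}{-1206 + W{\left(-39 \right)} v} = - \frac{1252540670}{963 \left(-1206 + \left(-5 - 39\right) 210\right)} = - \frac{1252540670}{963 \left(-1206 - 9240\right)} = - \frac{1252540670}{963 \left(-10446\right)} = \left(- \frac{1252540670}{963}\right) \left(- \frac{1}{10446}\right) = \frac{626270335}{5029749}$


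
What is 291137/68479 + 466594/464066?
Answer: 83529336784/15889387807 ≈ 5.2569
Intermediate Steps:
291137/68479 + 466594/464066 = 291137*(1/68479) + 466594*(1/464066) = 291137/68479 + 233297/232033 = 83529336784/15889387807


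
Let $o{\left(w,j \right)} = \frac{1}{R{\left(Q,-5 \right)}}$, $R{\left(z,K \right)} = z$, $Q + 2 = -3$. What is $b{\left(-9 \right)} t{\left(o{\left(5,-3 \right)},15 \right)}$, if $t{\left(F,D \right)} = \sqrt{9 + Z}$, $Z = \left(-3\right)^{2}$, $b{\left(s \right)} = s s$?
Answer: $243 \sqrt{2} \approx 343.65$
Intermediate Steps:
$Q = -5$ ($Q = -2 - 3 = -5$)
$o{\left(w,j \right)} = - \frac{1}{5}$ ($o{\left(w,j \right)} = \frac{1}{-5} = - \frac{1}{5}$)
$b{\left(s \right)} = s^{2}$
$Z = 9$
$t{\left(F,D \right)} = 3 \sqrt{2}$ ($t{\left(F,D \right)} = \sqrt{9 + 9} = \sqrt{18} = 3 \sqrt{2}$)
$b{\left(-9 \right)} t{\left(o{\left(5,-3 \right)},15 \right)} = \left(-9\right)^{2} \cdot 3 \sqrt{2} = 81 \cdot 3 \sqrt{2} = 243 \sqrt{2}$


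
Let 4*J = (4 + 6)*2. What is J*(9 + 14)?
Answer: 115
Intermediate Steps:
J = 5 (J = ((4 + 6)*2)/4 = (10*2)/4 = (1/4)*20 = 5)
J*(9 + 14) = 5*(9 + 14) = 5*23 = 115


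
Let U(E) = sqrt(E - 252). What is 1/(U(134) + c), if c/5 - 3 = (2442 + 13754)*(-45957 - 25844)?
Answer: -5814444965/33807770251013851343 - I*sqrt(118)/33807770251013851343 ≈ -1.7199e-10 - 3.2131e-19*I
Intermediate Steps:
U(E) = sqrt(-252 + E)
c = -5814444965 (c = 15 + 5*((2442 + 13754)*(-45957 - 25844)) = 15 + 5*(16196*(-71801)) = 15 + 5*(-1162888996) = 15 - 5814444980 = -5814444965)
1/(U(134) + c) = 1/(sqrt(-252 + 134) - 5814444965) = 1/(sqrt(-118) - 5814444965) = 1/(I*sqrt(118) - 5814444965) = 1/(-5814444965 + I*sqrt(118))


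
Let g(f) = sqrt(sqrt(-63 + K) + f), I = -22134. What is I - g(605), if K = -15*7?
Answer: -22134 - sqrt(605 + 2*I*sqrt(42)) ≈ -22159.0 - 0.26346*I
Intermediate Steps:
K = -105
g(f) = sqrt(f + 2*I*sqrt(42)) (g(f) = sqrt(sqrt(-63 - 105) + f) = sqrt(sqrt(-168) + f) = sqrt(2*I*sqrt(42) + f) = sqrt(f + 2*I*sqrt(42)))
I - g(605) = -22134 - sqrt(605 + 2*I*sqrt(42))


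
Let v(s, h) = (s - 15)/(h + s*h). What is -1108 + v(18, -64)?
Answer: -1347331/1216 ≈ -1108.0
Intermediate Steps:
v(s, h) = (-15 + s)/(h + h*s)
-1108 + v(18, -64) = -1108 + (-15 + 18)/((-64)*(1 + 18)) = -1108 - 1/64*3/19 = -1108 - 1/64*1/19*3 = -1108 - 3/1216 = -1347331/1216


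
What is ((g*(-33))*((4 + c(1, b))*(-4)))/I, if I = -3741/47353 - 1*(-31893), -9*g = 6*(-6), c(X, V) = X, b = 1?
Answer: 2604415/31463031 ≈ 0.082777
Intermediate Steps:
g = 4 (g = -2*(-6)/3 = -1/9*(-36) = 4)
I = 1510225488/47353 (I = -3741*1/47353 + 31893 = -3741/47353 + 31893 = 1510225488/47353 ≈ 31893.)
((g*(-33))*((4 + c(1, b))*(-4)))/I = ((4*(-33))*((4 + 1)*(-4)))/(1510225488/47353) = -660*(-4)*(47353/1510225488) = -132*(-20)*(47353/1510225488) = 2640*(47353/1510225488) = 2604415/31463031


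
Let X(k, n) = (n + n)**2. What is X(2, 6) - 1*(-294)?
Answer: 438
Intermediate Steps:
X(k, n) = 4*n**2 (X(k, n) = (2*n)**2 = 4*n**2)
X(2, 6) - 1*(-294) = 4*6**2 - 1*(-294) = 4*36 + 294 = 144 + 294 = 438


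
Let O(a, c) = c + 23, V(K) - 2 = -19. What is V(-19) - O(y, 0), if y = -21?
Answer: -40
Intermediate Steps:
V(K) = -17 (V(K) = 2 - 19 = -17)
O(a, c) = 23 + c
V(-19) - O(y, 0) = -17 - (23 + 0) = -17 - 1*23 = -17 - 23 = -40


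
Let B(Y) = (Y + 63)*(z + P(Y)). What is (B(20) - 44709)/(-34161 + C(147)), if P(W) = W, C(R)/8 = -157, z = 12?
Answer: 42053/35417 ≈ 1.1874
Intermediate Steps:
C(R) = -1256 (C(R) = 8*(-157) = -1256)
B(Y) = (12 + Y)*(63 + Y) (B(Y) = (Y + 63)*(12 + Y) = (63 + Y)*(12 + Y) = (12 + Y)*(63 + Y))
(B(20) - 44709)/(-34161 + C(147)) = ((756 + 20² + 75*20) - 44709)/(-34161 - 1256) = ((756 + 400 + 1500) - 44709)/(-35417) = (2656 - 44709)*(-1/35417) = -42053*(-1/35417) = 42053/35417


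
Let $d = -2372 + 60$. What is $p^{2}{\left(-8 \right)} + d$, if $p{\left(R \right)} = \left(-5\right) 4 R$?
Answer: $23288$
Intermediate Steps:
$p{\left(R \right)} = - 20 R$
$d = -2312$
$p^{2}{\left(-8 \right)} + d = \left(\left(-20\right) \left(-8\right)\right)^{2} - 2312 = 160^{2} - 2312 = 25600 - 2312 = 23288$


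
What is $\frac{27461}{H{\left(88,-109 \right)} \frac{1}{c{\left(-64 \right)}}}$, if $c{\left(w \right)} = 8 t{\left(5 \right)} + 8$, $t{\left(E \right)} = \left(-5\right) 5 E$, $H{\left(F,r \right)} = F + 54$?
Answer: $- \frac{13620656}{71} \approx -1.9184 \cdot 10^{5}$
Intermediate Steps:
$H{\left(F,r \right)} = 54 + F$
$t{\left(E \right)} = - 25 E$
$c{\left(w \right)} = -992$ ($c{\left(w \right)} = 8 \left(\left(-25\right) 5\right) + 8 = 8 \left(-125\right) + 8 = -1000 + 8 = -992$)
$\frac{27461}{H{\left(88,-109 \right)} \frac{1}{c{\left(-64 \right)}}} = \frac{27461}{\left(54 + 88\right) \frac{1}{-992}} = \frac{27461}{142 \left(- \frac{1}{992}\right)} = \frac{27461}{- \frac{71}{496}} = 27461 \left(- \frac{496}{71}\right) = - \frac{13620656}{71}$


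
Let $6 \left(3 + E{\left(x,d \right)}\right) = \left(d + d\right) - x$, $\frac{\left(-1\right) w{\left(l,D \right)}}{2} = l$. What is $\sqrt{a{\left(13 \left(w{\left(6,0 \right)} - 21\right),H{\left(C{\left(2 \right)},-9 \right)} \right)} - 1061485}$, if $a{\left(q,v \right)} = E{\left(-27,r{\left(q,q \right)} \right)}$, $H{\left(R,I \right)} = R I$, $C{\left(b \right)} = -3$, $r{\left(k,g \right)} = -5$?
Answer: $\frac{i \sqrt{38213466}}{6} \approx 1030.3 i$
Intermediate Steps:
$w{\left(l,D \right)} = - 2 l$
$E{\left(x,d \right)} = -3 - \frac{x}{6} + \frac{d}{3}$ ($E{\left(x,d \right)} = -3 + \frac{\left(d + d\right) - x}{6} = -3 + \frac{2 d - x}{6} = -3 + \frac{- x + 2 d}{6} = -3 + \left(- \frac{x}{6} + \frac{d}{3}\right) = -3 - \frac{x}{6} + \frac{d}{3}$)
$H{\left(R,I \right)} = I R$
$a{\left(q,v \right)} = - \frac{1}{6}$ ($a{\left(q,v \right)} = -3 - - \frac{9}{2} + \frac{1}{3} \left(-5\right) = -3 + \frac{9}{2} - \frac{5}{3} = - \frac{1}{6}$)
$\sqrt{a{\left(13 \left(w{\left(6,0 \right)} - 21\right),H{\left(C{\left(2 \right)},-9 \right)} \right)} - 1061485} = \sqrt{- \frac{1}{6} - 1061485} = \sqrt{- \frac{6368911}{6}} = \frac{i \sqrt{38213466}}{6}$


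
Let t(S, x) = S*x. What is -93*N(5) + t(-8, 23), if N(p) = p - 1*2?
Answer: -463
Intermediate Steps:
N(p) = -2 + p (N(p) = p - 2 = -2 + p)
-93*N(5) + t(-8, 23) = -93*(-2 + 5) - 8*23 = -93*3 - 184 = -279 - 184 = -463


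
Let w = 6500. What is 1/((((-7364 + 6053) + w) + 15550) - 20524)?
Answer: 1/215 ≈ 0.0046512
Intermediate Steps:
1/((((-7364 + 6053) + w) + 15550) - 20524) = 1/((((-7364 + 6053) + 6500) + 15550) - 20524) = 1/(((-1311 + 6500) + 15550) - 20524) = 1/((5189 + 15550) - 20524) = 1/(20739 - 20524) = 1/215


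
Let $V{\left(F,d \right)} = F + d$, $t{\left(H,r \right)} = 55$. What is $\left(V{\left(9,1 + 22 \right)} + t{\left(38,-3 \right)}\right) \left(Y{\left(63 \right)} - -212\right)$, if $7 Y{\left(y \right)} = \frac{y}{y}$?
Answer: $\frac{129195}{7} \approx 18456.0$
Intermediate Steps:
$Y{\left(y \right)} = \frac{1}{7}$ ($Y{\left(y \right)} = \frac{y \frac{1}{y}}{7} = \frac{1}{7} \cdot 1 = \frac{1}{7}$)
$\left(V{\left(9,1 + 22 \right)} + t{\left(38,-3 \right)}\right) \left(Y{\left(63 \right)} - -212\right) = \left(\left(9 + \left(1 + 22\right)\right) + 55\right) \left(\frac{1}{7} - -212\right) = \left(\left(9 + 23\right) + 55\right) \left(\frac{1}{7} + 212\right) = \left(32 + 55\right) \frac{1485}{7} = 87 \cdot \frac{1485}{7} = \frac{129195}{7}$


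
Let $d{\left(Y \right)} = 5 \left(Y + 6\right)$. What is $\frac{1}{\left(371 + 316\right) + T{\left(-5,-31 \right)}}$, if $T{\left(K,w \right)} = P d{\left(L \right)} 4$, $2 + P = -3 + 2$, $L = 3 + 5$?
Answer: $- \frac{1}{153} \approx -0.0065359$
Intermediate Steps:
$L = 8$
$P = -3$ ($P = -2 + \left(-3 + 2\right) = -2 - 1 = -3$)
$d{\left(Y \right)} = 30 + 5 Y$ ($d{\left(Y \right)} = 5 \left(6 + Y\right) = 30 + 5 Y$)
$T{\left(K,w \right)} = -840$ ($T{\left(K,w \right)} = - 3 \left(30 + 5 \cdot 8\right) 4 = - 3 \left(30 + 40\right) 4 = \left(-3\right) 70 \cdot 4 = \left(-210\right) 4 = -840$)
$\frac{1}{\left(371 + 316\right) + T{\left(-5,-31 \right)}} = \frac{1}{\left(371 + 316\right) - 840} = \frac{1}{687 - 840} = \frac{1}{-153} = - \frac{1}{153}$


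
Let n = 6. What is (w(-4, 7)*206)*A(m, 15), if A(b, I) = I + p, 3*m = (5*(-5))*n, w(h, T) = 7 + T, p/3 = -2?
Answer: 25956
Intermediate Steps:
p = -6 (p = 3*(-2) = -6)
m = -50 (m = ((5*(-5))*6)/3 = (-25*6)/3 = (⅓)*(-150) = -50)
A(b, I) = -6 + I (A(b, I) = I - 6 = -6 + I)
(w(-4, 7)*206)*A(m, 15) = ((7 + 7)*206)*(-6 + 15) = (14*206)*9 = 2884*9 = 25956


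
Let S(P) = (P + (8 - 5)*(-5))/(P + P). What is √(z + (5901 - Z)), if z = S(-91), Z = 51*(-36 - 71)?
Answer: √94060421/91 ≈ 106.58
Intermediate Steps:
S(P) = (-15 + P)/(2*P) (S(P) = (P + 3*(-5))/((2*P)) = (P - 15)*(1/(2*P)) = (-15 + P)*(1/(2*P)) = (-15 + P)/(2*P))
Z = -5457 (Z = 51*(-107) = -5457)
z = 53/91 (z = (½)*(-15 - 91)/(-91) = (½)*(-1/91)*(-106) = 53/91 ≈ 0.58242)
√(z + (5901 - Z)) = √(53/91 + (5901 - 1*(-5457))) = √(53/91 + (5901 + 5457)) = √(53/91 + 11358) = √(1033631/91) = √94060421/91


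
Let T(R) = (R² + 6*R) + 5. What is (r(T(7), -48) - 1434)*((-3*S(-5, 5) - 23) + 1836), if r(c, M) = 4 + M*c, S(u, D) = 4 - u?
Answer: -10783868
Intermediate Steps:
T(R) = 5 + R² + 6*R
(r(T(7), -48) - 1434)*((-3*S(-5, 5) - 23) + 1836) = ((4 - 48*(5 + 7² + 6*7)) - 1434)*((-3*(4 - 1*(-5)) - 23) + 1836) = ((4 - 48*(5 + 49 + 42)) - 1434)*((-3*(4 + 5) - 23) + 1836) = ((4 - 48*96) - 1434)*((-3*9 - 23) + 1836) = ((4 - 4608) - 1434)*((-27 - 23) + 1836) = (-4604 - 1434)*(-50 + 1836) = -6038*1786 = -10783868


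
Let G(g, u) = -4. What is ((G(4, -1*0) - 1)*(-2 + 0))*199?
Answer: 1990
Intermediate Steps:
((G(4, -1*0) - 1)*(-2 + 0))*199 = ((-4 - 1)*(-2 + 0))*199 = -5*(-2)*199 = 10*199 = 1990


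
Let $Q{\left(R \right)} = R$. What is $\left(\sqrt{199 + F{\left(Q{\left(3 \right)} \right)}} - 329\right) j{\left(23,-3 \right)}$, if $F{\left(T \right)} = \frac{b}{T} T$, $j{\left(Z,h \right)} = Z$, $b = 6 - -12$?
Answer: $-7567 + 23 \sqrt{217} \approx -7228.2$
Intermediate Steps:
$b = 18$ ($b = 6 + 12 = 18$)
$F{\left(T \right)} = 18$ ($F{\left(T \right)} = \frac{18}{T} T = 18$)
$\left(\sqrt{199 + F{\left(Q{\left(3 \right)} \right)}} - 329\right) j{\left(23,-3 \right)} = \left(\sqrt{199 + 18} - 329\right) 23 = \left(\sqrt{217} - 329\right) 23 = \left(-329 + \sqrt{217}\right) 23 = -7567 + 23 \sqrt{217}$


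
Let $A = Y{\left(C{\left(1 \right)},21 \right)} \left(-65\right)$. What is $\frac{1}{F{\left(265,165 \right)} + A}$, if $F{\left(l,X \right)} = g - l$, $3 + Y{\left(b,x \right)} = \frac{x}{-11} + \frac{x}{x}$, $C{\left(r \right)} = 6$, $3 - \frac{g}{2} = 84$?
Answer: $- \frac{11}{1902} \approx -0.0057834$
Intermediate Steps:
$g = -162$ ($g = 6 - 168 = -162$)
$Y{\left(b,x \right)} = -2 - \frac{x}{11}$ ($Y{\left(b,x \right)} = -3 + \left(\frac{x}{-11} + \frac{x}{x}\right) = -3 + \left(x \left(- \frac{1}{11}\right) + 1\right) = -3 - \left(-1 + \frac{x}{11}\right) = -2 - \frac{x}{11}$)
$F{\left(l,X \right)} = -162 - l$
$A = \frac{2795}{11}$ ($A = \left(-2 - \frac{21}{11}\right) \left(-65\right) = \left(- \frac{43}{11}\right) \left(-65\right) = \frac{2795}{11} \approx 254.09$)
$\frac{1}{F{\left(265,165 \right)} + A} = \frac{1}{\left(-162 - 265\right) + \frac{2795}{11}} = \frac{1}{-427 + \frac{2795}{11}} = \frac{1}{- \frac{1902}{11}} = - \frac{11}{1902}$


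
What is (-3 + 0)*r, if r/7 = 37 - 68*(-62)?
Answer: -89313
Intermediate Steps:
r = 29771 (r = 7*(37 - 68*(-62)) = 7*(37 + 4216) = 7*4253 = 29771)
(-3 + 0)*r = (-3 + 0)*29771 = -3*29771 = -89313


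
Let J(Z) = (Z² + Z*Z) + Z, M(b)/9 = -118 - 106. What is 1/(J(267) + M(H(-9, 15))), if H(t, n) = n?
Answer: 1/140829 ≈ 7.1008e-6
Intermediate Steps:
M(b) = -2016 (M(b) = 9*(-118 - 106) = 9*(-224) = -2016)
J(Z) = Z + 2*Z² (J(Z) = (Z² + Z²) + Z = 2*Z² + Z = Z + 2*Z²)
1/(J(267) + M(H(-9, 15))) = 1/(267*(1 + 2*267) - 2016) = 1/(267*(1 + 534) - 2016) = 1/(267*535 - 2016) = 1/(142845 - 2016) = 1/140829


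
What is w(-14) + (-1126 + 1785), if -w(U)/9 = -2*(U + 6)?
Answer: 515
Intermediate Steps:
w(U) = 108 + 18*U (w(U) = -(-18)*(U + 6) = -(-18)*(6 + U) = -9*(-12 - 2*U) = 108 + 18*U)
w(-14) + (-1126 + 1785) = (108 + 18*(-14)) + (-1126 + 1785) = (108 - 252) + 659 = -144 + 659 = 515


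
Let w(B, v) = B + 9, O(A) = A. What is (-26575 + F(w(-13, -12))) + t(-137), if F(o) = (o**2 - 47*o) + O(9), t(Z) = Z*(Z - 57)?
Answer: 216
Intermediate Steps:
w(B, v) = 9 + B
t(Z) = Z*(-57 + Z)
F(o) = 9 + o**2 - 47*o (F(o) = (o**2 - 47*o) + 9 = 9 + o**2 - 47*o)
(-26575 + F(w(-13, -12))) + t(-137) = (-26575 + (9 + (9 - 13)**2 - 47*(9 - 13))) - 137*(-57 - 137) = (-26575 + (9 + (-4)**2 - 47*(-4))) - 137*(-194) = (-26575 + (9 + 16 + 188)) + 26578 = (-26575 + 213) + 26578 = -26362 + 26578 = 216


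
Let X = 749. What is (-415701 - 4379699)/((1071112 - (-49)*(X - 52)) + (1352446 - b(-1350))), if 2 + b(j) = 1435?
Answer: -2397700/1228139 ≈ -1.9523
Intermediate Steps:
b(j) = 1433 (b(j) = -2 + 1435 = 1433)
(-415701 - 4379699)/((1071112 - (-49)*(X - 52)) + (1352446 - b(-1350))) = (-415701 - 4379699)/((1071112 - (-49)*(749 - 52)) + (1352446 - 1*1433)) = -4795400/((1071112 - (-49)*697) + (1352446 - 1433)) = -4795400/((1071112 - 1*(-34153)) + 1351013) = -4795400/((1071112 + 34153) + 1351013) = -4795400/(1105265 + 1351013) = -4795400/2456278 = -4795400*1/2456278 = -2397700/1228139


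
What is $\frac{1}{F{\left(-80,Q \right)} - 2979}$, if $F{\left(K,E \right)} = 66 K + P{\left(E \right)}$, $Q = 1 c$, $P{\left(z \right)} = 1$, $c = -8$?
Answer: $- \frac{1}{8258} \approx -0.00012109$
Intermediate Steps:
$Q = -8$ ($Q = 1 \left(-8\right) = -8$)
$F{\left(K,E \right)} = 1 + 66 K$ ($F{\left(K,E \right)} = 66 K + 1 = 1 + 66 K$)
$\frac{1}{F{\left(-80,Q \right)} - 2979} = \frac{1}{\left(1 + 66 \left(-80\right)\right) - 2979} = \frac{1}{\left(1 - 5280\right) - 2979} = \frac{1}{-5279 - 2979} = \frac{1}{-8258} = - \frac{1}{8258}$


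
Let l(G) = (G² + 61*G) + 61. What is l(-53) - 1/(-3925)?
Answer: -1424774/3925 ≈ -363.00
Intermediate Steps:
l(G) = 61 + G² + 61*G
l(-53) - 1/(-3925) = (61 + (-53)² + 61*(-53)) - 1/(-3925) = (61 + 2809 - 3233) - 1*(-1/3925) = -363 + 1/3925 = -1424774/3925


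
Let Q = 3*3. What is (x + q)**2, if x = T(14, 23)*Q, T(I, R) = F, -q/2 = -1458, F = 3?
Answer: 8661249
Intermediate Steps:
Q = 9
q = 2916 (q = -2*(-1458) = 2916)
T(I, R) = 3
x = 27 (x = 3*9 = 27)
(x + q)**2 = (27 + 2916)**2 = 2943**2 = 8661249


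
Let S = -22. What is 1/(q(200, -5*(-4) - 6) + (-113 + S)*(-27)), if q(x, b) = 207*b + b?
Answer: 1/6557 ≈ 0.00015251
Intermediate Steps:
q(x, b) = 208*b
1/(q(200, -5*(-4) - 6) + (-113 + S)*(-27)) = 1/(208*(-5*(-4) - 6) + (-113 - 22)*(-27)) = 1/(208*(20 - 6) - 135*(-27)) = 1/(208*14 + 3645) = 1/(2912 + 3645) = 1/6557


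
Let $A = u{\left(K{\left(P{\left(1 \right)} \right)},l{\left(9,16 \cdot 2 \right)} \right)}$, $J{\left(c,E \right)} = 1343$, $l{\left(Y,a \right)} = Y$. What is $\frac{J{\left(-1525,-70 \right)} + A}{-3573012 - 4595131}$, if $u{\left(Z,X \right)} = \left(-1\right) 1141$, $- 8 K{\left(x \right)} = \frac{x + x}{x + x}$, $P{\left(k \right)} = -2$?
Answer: $- \frac{202}{8168143} \approx -2.473 \cdot 10^{-5}$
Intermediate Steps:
$K{\left(x \right)} = - \frac{1}{8}$ ($K{\left(x \right)} = - \frac{\left(x + x\right) \frac{1}{x + x}}{8} = - \frac{2 x \frac{1}{2 x}}{8} = \left(- \frac{1}{8}\right) 1 = - \frac{1}{8}$)
$u{\left(Z,X \right)} = -1141$
$A = -1141$
$\frac{J{\left(-1525,-70 \right)} + A}{-3573012 - 4595131} = \frac{1343 - 1141}{-3573012 - 4595131} = \frac{202}{-8168143} = 202 \left(- \frac{1}{8168143}\right) = - \frac{202}{8168143}$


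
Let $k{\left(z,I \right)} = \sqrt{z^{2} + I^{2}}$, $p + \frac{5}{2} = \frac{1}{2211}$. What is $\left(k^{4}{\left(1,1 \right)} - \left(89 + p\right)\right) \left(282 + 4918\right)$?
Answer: $- \frac{948524200}{2211} \approx -4.29 \cdot 10^{5}$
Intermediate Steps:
$p = - \frac{11053}{4422}$ ($p = - \frac{5}{2} + \frac{1}{2211} = - \frac{11053}{4422} \approx -2.4995$)
$k{\left(z,I \right)} = \sqrt{I^{2} + z^{2}}$
$\left(k^{4}{\left(1,1 \right)} - \left(89 + p\right)\right) \left(282 + 4918\right) = \left(\left(\sqrt{1^{2} + 1^{2}}\right)^{4} - \frac{382505}{4422}\right) \left(282 + 4918\right) = \left(\left(\sqrt{1 + 1}\right)^{4} + \left(-89 + \frac{11053}{4422}\right)\right) 5200 = \left(\left(\sqrt{2}\right)^{4} - \frac{382505}{4422}\right) 5200 = \left(4 - \frac{382505}{4422}\right) 5200 = \left(- \frac{364817}{4422}\right) 5200 = - \frac{948524200}{2211}$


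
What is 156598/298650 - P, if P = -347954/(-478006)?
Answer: -7265419628/35689122975 ≈ -0.20358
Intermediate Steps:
P = 173977/239003 (P = -347954*(-1/478006) = 173977/239003 ≈ 0.72793)
156598/298650 - P = 156598/298650 - 1*173977/239003 = 156598*(1/298650) - 173977/239003 = 78299/149325 - 173977/239003 = -7265419628/35689122975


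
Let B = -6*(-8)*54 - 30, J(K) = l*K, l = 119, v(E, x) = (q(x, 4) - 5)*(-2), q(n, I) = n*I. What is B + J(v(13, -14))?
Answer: 17080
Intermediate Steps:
q(n, I) = I*n
v(E, x) = 10 - 8*x (v(E, x) = (4*x - 5)*(-2) = (-5 + 4*x)*(-2) = 10 - 8*x)
J(K) = 119*K
B = 2562 (B = 48*54 - 30 = 2592 - 30 = 2562)
B + J(v(13, -14)) = 2562 + 119*(10 - 8*(-14)) = 2562 + 119*(10 + 112) = 2562 + 119*122 = 2562 + 14518 = 17080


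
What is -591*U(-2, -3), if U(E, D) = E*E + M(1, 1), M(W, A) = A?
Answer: -2955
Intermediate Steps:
U(E, D) = 1 + E**2 (U(E, D) = E*E + 1 = E**2 + 1 = 1 + E**2)
-591*U(-2, -3) = -591*(1 + (-2)**2) = -591*(1 + 4) = -591*5 = -2955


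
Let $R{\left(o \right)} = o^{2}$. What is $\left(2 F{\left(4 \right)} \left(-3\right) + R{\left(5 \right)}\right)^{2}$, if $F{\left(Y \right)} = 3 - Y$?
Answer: $961$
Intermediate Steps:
$\left(2 F{\left(4 \right)} \left(-3\right) + R{\left(5 \right)}\right)^{2} = \left(2 \left(3 - 4\right) \left(-3\right) + 5^{2}\right)^{2} = \left(2 \left(3 - 4\right) \left(-3\right) + 25\right)^{2} = \left(2 \left(-1\right) \left(-3\right) + 25\right)^{2} = \left(\left(-2\right) \left(-3\right) + 25\right)^{2} = \left(6 + 25\right)^{2} = 31^{2} = 961$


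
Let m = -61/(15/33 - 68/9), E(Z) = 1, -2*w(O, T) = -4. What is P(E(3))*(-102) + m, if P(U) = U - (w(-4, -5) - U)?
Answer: 6039/703 ≈ 8.5903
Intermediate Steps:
w(O, T) = 2 (w(O, T) = -1/2*(-4) = 2)
m = 6039/703 (m = -61/(15*(1/33) - 68*1/9) = -61/(5/11 - 68/9) = -61/(-703/99) = -61*(-99/703) = 6039/703 ≈ 8.5903)
P(U) = -2 + 2*U (P(U) = U - (2 - U) = U + (-2 + U) = -2 + 2*U)
P(E(3))*(-102) + m = (-2 + 2*1)*(-102) + 6039/703 = (-2 + 2)*(-102) + 6039/703 = 0*(-102) + 6039/703 = 0 + 6039/703 = 6039/703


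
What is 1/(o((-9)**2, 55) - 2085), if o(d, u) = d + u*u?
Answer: 1/1021 ≈ 0.00097943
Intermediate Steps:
o(d, u) = d + u**2
1/(o((-9)**2, 55) - 2085) = 1/(((-9)**2 + 55**2) - 2085) = 1/((81 + 3025) - 2085) = 1/(3106 - 2085) = 1/1021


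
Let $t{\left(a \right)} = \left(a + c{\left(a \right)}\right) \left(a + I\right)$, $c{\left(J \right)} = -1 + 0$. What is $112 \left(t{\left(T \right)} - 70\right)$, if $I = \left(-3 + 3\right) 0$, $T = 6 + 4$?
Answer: $2240$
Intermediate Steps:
$T = 10$
$c{\left(J \right)} = -1$
$I = 0$ ($I = 0 \cdot 0 = 0$)
$t{\left(a \right)} = a \left(-1 + a\right)$ ($t{\left(a \right)} = \left(a - 1\right) \left(a + 0\right) = \left(-1 + a\right) a = a \left(-1 + a\right)$)
$112 \left(t{\left(T \right)} - 70\right) = 112 \left(10 \left(-1 + 10\right) - 70\right) = 112 \left(10 \cdot 9 - 70\right) = 112 \left(90 - 70\right) = 112 \cdot 20 = 2240$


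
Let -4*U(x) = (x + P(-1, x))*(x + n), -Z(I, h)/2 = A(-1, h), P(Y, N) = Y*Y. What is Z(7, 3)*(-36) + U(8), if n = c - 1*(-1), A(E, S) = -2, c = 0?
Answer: -657/4 ≈ -164.25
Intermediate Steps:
P(Y, N) = Y²
n = 1 (n = 0 - 1*(-1) = 0 + 1 = 1)
Z(I, h) = 4 (Z(I, h) = -2*(-2) = 4)
U(x) = -(1 + x)²/4 (U(x) = -(x + (-1)²)*(x + 1)/4 = -(x + 1)*(1 + x)/4 = -(1 + x)*(1 + x)/4 = -(1 + x)²/4)
Z(7, 3)*(-36) + U(8) = 4*(-36) + (-¼ - ½*8 - ¼*8²) = -144 + (-¼ - 4 - ¼*64) = -144 + (-¼ - 4 - 16) = -144 - 81/4 = -657/4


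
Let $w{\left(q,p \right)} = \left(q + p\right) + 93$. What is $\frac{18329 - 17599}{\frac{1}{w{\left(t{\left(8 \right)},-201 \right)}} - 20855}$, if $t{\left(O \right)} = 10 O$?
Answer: $- \frac{20440}{583941} \approx -0.035004$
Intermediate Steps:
$w{\left(q,p \right)} = 93 + p + q$ ($w{\left(q,p \right)} = \left(p + q\right) + 93 = 93 + p + q$)
$\frac{18329 - 17599}{\frac{1}{w{\left(t{\left(8 \right)},-201 \right)}} - 20855} = \frac{18329 - 17599}{\frac{1}{93 - 201 + 10 \cdot 8} - 20855} = \frac{730}{\frac{1}{93 - 201 + 80} - 20855} = \frac{730}{\frac{1}{-28} - 20855} = \frac{730}{- \frac{1}{28} - 20855} = \frac{730}{- \frac{583941}{28}} = 730 \left(- \frac{28}{583941}\right) = - \frac{20440}{583941}$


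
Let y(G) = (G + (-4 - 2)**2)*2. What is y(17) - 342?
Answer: -236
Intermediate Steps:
y(G) = 72 + 2*G (y(G) = (G + (-6)**2)*2 = (G + 36)*2 = (36 + G)*2 = 72 + 2*G)
y(17) - 342 = (72 + 2*17) - 342 = (72 + 34) - 342 = 106 - 342 = -236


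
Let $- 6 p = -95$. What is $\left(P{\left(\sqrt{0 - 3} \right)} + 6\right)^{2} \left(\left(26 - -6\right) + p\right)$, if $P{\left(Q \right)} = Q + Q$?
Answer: $1148 + 1148 i \sqrt{3} \approx 1148.0 + 1988.4 i$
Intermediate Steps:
$p = \frac{95}{6}$ ($p = \left(- \frac{1}{6}\right) \left(-95\right) = \frac{95}{6} \approx 15.833$)
$P{\left(Q \right)} = 2 Q$
$\left(P{\left(\sqrt{0 - 3} \right)} + 6\right)^{2} \left(\left(26 - -6\right) + p\right) = \left(2 \sqrt{0 - 3} + 6\right)^{2} \left(\left(26 - -6\right) + \frac{95}{6}\right) = \left(2 \sqrt{-3} + 6\right)^{2} \left(\left(26 + 6\right) + \frac{95}{6}\right) = \left(2 i \sqrt{3} + 6\right)^{2} \left(32 + \frac{95}{6}\right) = \left(2 i \sqrt{3} + 6\right)^{2} \cdot \frac{287}{6} = \left(6 + 2 i \sqrt{3}\right)^{2} \cdot \frac{287}{6} = \frac{287 \left(6 + 2 i \sqrt{3}\right)^{2}}{6}$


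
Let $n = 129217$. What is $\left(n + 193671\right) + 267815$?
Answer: $590703$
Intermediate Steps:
$\left(n + 193671\right) + 267815 = \left(129217 + 193671\right) + 267815 = 322888 + 267815 = 590703$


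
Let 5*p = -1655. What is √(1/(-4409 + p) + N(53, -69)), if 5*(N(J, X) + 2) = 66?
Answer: √62908095/2370 ≈ 3.3466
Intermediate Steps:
p = -331 (p = (⅕)*(-1655) = -331)
N(J, X) = 56/5 (N(J, X) = -2 + (⅕)*66 = -2 + 66/5 = 56/5)
√(1/(-4409 + p) + N(53, -69)) = √(1/(-4409 - 331) + 56/5) = √(1/(-4740) + 56/5) = √(-1/4740 + 56/5) = √(53087/4740) = √62908095/2370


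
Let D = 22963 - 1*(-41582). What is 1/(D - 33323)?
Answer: 1/31222 ≈ 3.2029e-5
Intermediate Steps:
D = 64545 (D = 22963 + 41582 = 64545)
1/(D - 33323) = 1/(64545 - 33323) = 1/31222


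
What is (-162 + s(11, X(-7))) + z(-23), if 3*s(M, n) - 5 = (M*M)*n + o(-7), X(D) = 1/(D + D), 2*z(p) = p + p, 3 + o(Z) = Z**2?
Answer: -7177/42 ≈ -170.88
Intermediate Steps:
o(Z) = -3 + Z**2
z(p) = p (z(p) = (p + p)/2 = (2*p)/2 = p)
X(D) = 1/(2*D)
s(M, n) = 17 + n*M**2/3 (s(M, n) = 5/3 + ((M*M)*n + (-3 + (-7)**2))/3 = 5/3 + (M**2*n + (-3 + 49))/3 = 5/3 + (n*M**2 + 46)/3 = 5/3 + (46 + n*M**2)/3 = 5/3 + (46/3 + n*M**2/3) = 17 + n*M**2/3)
(-162 + s(11, X(-7))) + z(-23) = (-162 + (17 + (1/3)*((1/2)/(-7))*11**2)) - 23 = (-162 + (17 + (1/3)*((1/2)*(-1/7))*121)) - 23 = (-162 + (17 + (1/3)*(-1/14)*121)) - 23 = (-162 + (17 - 121/42)) - 23 = (-162 + 593/42) - 23 = -6211/42 - 23 = -7177/42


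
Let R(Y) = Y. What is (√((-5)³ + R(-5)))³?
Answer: -130*I*√130 ≈ -1482.2*I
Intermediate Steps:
(√((-5)³ + R(-5)))³ = (√((-5)³ - 5))³ = (√(-125 - 5))³ = (√(-130))³ = (I*√130)³ = -130*I*√130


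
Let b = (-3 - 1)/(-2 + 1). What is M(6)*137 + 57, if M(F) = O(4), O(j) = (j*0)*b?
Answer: 57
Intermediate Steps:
b = 4 (b = -4/(-1) = -4*(-1) = 4)
O(j) = 0 (O(j) = (j*0)*4 = 0*4 = 0)
M(F) = 0
M(6)*137 + 57 = 0*137 + 57 = 0 + 57 = 57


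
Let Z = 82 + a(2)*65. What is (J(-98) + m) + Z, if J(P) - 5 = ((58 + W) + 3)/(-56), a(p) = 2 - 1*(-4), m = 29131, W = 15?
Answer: 414493/14 ≈ 29607.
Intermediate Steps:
a(p) = 6 (a(p) = 2 + 4 = 6)
J(P) = 51/14 (J(P) = 5 + ((58 + 15) + 3)/(-56) = 5 + (73 + 3)*(-1/56) = 5 + 76*(-1/56) = 5 - 19/14 = 51/14)
Z = 472 (Z = 82 + 6*65 = 82 + 390 = 472)
(J(-98) + m) + Z = (51/14 + 29131) + 472 = 407885/14 + 472 = 414493/14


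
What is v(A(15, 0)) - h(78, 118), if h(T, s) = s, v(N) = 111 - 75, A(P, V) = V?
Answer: -82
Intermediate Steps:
v(N) = 36
v(A(15, 0)) - h(78, 118) = 36 - 1*118 = 36 - 118 = -82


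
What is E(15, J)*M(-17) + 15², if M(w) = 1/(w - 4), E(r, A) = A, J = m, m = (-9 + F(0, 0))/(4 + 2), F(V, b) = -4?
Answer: 28363/126 ≈ 225.10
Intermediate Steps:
m = -13/6 (m = (-9 - 4)/(4 + 2) = -13/6 ≈ -2.1667)
J = -13/6 ≈ -2.1667
M(w) = 1/(-4 + w)
E(15, J)*M(-17) + 15² = -13/(6*(-4 - 17)) + 15² = -13/6/(-21) + 225 = -13/6*(-1/21) + 225 = 13/126 + 225 = 28363/126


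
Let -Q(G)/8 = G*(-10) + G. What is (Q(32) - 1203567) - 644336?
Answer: -1845599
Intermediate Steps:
Q(G) = 72*G (Q(G) = -8*(G*(-10) + G) = -8*(-10*G + G) = -(-72)*G = 72*G)
(Q(32) - 1203567) - 644336 = (72*32 - 1203567) - 644336 = (2304 - 1203567) - 644336 = -1201263 - 644336 = -1845599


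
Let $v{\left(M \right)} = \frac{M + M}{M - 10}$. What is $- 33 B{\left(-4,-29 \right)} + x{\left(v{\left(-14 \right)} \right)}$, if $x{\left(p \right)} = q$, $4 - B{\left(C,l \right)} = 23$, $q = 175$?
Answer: $802$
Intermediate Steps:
$B{\left(C,l \right)} = -19$ ($B{\left(C,l \right)} = 4 - 23 = -19$)
$v{\left(M \right)} = \frac{2 M}{-10 + M}$
$x{\left(p \right)} = 175$
$- 33 B{\left(-4,-29 \right)} + x{\left(v{\left(-14 \right)} \right)} = \left(-33\right) \left(-19\right) + 175 = 627 + 175 = 802$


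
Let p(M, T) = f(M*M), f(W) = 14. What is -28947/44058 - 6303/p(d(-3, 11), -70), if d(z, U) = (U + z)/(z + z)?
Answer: -472964/1049 ≈ -450.87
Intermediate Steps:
d(z, U) = (U + z)/(2*z) (d(z, U) = (U + z)/((2*z)) = (U + z)*(1/(2*z)) = (U + z)/(2*z))
p(M, T) = 14
-28947/44058 - 6303/p(d(-3, 11), -70) = -28947/44058 - 6303/14 = -28947*1/44058 - 6303*1/14 = -9649/14686 - 6303/14 = -472964/1049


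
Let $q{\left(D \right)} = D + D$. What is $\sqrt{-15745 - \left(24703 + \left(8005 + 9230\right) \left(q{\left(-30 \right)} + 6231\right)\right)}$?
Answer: $i \sqrt{106397633} \approx 10315.0 i$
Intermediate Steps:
$q{\left(D \right)} = 2 D$
$\sqrt{-15745 - \left(24703 + \left(8005 + 9230\right) \left(q{\left(-30 \right)} + 6231\right)\right)} = \sqrt{-15745 - \left(24703 + \left(8005 + 9230\right) \left(2 \left(-30\right) + 6231\right)\right)} = \sqrt{-15745 - \left(24703 + 17235 \left(-60 + 6231\right)\right)} = \sqrt{-15745 - \left(24703 + 17235 \cdot 6171\right)} = \sqrt{-15745 - 106381888} = \sqrt{-106397633} = i \sqrt{106397633}$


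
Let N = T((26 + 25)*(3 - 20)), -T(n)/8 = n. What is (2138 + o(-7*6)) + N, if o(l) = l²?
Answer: 10838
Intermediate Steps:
T(n) = -8*n
N = 6936 (N = -8*(26 + 25)*(3 - 20) = -408*(-17) = -8*(-867) = 6936)
(2138 + o(-7*6)) + N = (2138 + (-7*6)²) + 6936 = (2138 + (-42)²) + 6936 = (2138 + 1764) + 6936 = 3902 + 6936 = 10838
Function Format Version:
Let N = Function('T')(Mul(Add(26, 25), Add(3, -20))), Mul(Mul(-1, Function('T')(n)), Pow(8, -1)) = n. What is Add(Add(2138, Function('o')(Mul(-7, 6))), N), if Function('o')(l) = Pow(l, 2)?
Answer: 10838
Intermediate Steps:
Function('T')(n) = Mul(-8, n)
N = 6936 (N = Mul(-8, Mul(Add(26, 25), Add(3, -20))) = Mul(-8, Mul(51, -17)) = Mul(-8, -867) = 6936)
Add(Add(2138, Function('o')(Mul(-7, 6))), N) = Add(Add(2138, Pow(Mul(-7, 6), 2)), 6936) = Add(Add(2138, Pow(-42, 2)), 6936) = Add(Add(2138, 1764), 6936) = Add(3902, 6936) = 10838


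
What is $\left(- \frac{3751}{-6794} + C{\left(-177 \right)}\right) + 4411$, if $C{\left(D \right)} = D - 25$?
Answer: $\frac{28599697}{6794} \approx 4209.6$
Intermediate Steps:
$C{\left(D \right)} = -25 + D$ ($C{\left(D \right)} = D - 25 = -25 + D$)
$\left(- \frac{3751}{-6794} + C{\left(-177 \right)}\right) + 4411 = \left(- \frac{3751}{-6794} - 202\right) + 4411 = \left(\left(-3751\right) \left(- \frac{1}{6794}\right) - 202\right) + 4411 = \left(\frac{3751}{6794} - 202\right) + 4411 = - \frac{1368637}{6794} + 4411 = \frac{28599697}{6794}$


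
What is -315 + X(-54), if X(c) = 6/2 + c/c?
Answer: -311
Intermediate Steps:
X(c) = 4 (X(c) = 6*(1/2) + 1 = 3 + 1 = 4)
-315 + X(-54) = -315 + 4 = -311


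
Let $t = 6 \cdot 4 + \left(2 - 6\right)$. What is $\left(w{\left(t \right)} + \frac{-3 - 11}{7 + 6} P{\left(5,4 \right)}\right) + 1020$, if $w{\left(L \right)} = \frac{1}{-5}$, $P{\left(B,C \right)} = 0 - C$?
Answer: $\frac{66567}{65} \approx 1024.1$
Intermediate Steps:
$P{\left(B,C \right)} = - C$
$t = 20$ ($t = 24 + \left(2 - 6\right) = 24 - 4 = 20$)
$w{\left(L \right)} = - \frac{1}{5}$
$\left(w{\left(t \right)} + \frac{-3 - 11}{7 + 6} P{\left(5,4 \right)}\right) + 1020 = \left(- \frac{1}{5} + \frac{-3 - 11}{7 + 6} \left(\left(-1\right) 4\right)\right) + 1020 = \left(- \frac{1}{5} + - \frac{14}{13} \left(-4\right)\right) + 1020 = \left(- \frac{1}{5} + \left(-14\right) \frac{1}{13} \left(-4\right)\right) + 1020 = \left(- \frac{1}{5} - - \frac{56}{13}\right) + 1020 = \left(- \frac{1}{5} + \frac{56}{13}\right) + 1020 = \frac{267}{65} + 1020 = \frac{66567}{65}$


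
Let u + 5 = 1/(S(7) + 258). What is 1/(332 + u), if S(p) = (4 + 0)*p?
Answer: 286/93523 ≈ 0.0030581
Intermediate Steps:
S(p) = 4*p
u = -1429/286 (u = -5 + 1/(4*7 + 258) = -5 + 1/(28 + 258) = -5 + 1/286 = -1429/286 ≈ -4.9965)
1/(332 + u) = 1/(332 - 1429/286) = 1/(93523/286) = 286/93523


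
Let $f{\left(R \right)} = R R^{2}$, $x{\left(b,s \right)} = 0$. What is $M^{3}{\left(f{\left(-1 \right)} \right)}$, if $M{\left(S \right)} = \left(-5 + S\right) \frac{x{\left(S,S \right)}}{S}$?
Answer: $0$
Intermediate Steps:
$f{\left(R \right)} = R^{3}$
$M{\left(S \right)} = 0$ ($M{\left(S \right)} = \left(-5 + S\right) \frac{0}{S} = \left(-5 + S\right) 0 = 0$)
$M^{3}{\left(f{\left(-1 \right)} \right)} = 0^{3} = 0$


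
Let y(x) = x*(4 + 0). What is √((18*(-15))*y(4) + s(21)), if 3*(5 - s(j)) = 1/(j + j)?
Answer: I*√7611674/42 ≈ 65.689*I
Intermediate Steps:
y(x) = 4*x (y(x) = x*4 = 4*x)
s(j) = 5 - 1/(6*j) (s(j) = 5 - 1/(3*(j + j)) = 5 - 1/(2*j)/3 = 5 - 1/(6*j))
√((18*(-15))*y(4) + s(21)) = √((18*(-15))*(4*4) + (5 - ⅙/21)) = √(-270*16 + (5 - ⅙*1/21)) = √(-4320 + (5 - 1/126)) = √(-4320 + 629/126) = √(-543691/126) = I*√7611674/42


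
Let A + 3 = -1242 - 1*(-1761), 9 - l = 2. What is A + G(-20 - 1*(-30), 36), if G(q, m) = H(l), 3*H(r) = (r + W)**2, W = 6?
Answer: 1717/3 ≈ 572.33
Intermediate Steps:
l = 7 (l = 9 - 1*2 = 9 - 2 = 7)
H(r) = (6 + r)**2/3 (H(r) = (r + 6)**2/3 = (6 + r)**2/3)
G(q, m) = 169/3 (G(q, m) = (6 + 7)**2/3 = (1/3)*13**2 = (1/3)*169 = 169/3)
A = 516 (A = -3 + (-1242 - 1*(-1761)) = -3 + (-1242 + 1761) = -3 + 519 = 516)
A + G(-20 - 1*(-30), 36) = 516 + 169/3 = 1717/3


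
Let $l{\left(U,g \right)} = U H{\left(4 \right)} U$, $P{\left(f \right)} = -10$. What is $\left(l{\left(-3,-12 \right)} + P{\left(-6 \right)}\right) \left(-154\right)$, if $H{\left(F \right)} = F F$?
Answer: $-20636$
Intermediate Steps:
$H{\left(F \right)} = F^{2}$
$l{\left(U,g \right)} = 16 U^{2}$ ($l{\left(U,g \right)} = U 4^{2} U = U 16 U = 16 U U = 16 U^{2}$)
$\left(l{\left(-3,-12 \right)} + P{\left(-6 \right)}\right) \left(-154\right) = \left(16 \left(-3\right)^{2} - 10\right) \left(-154\right) = \left(16 \cdot 9 - 10\right) \left(-154\right) = \left(144 - 10\right) \left(-154\right) = 134 \left(-154\right) = -20636$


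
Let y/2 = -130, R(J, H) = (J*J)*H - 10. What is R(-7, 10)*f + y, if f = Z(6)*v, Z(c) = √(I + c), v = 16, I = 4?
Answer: -260 + 7680*√10 ≈ 24026.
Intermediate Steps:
R(J, H) = -10 + H*J² (R(J, H) = J²*H - 10 = H*J² - 10 = -10 + H*J²)
y = -260 (y = 2*(-130) = -260)
Z(c) = √(4 + c)
f = 16*√10 (f = √(4 + 6)*16 = √10*16 = 16*√10 ≈ 50.596)
R(-7, 10)*f + y = (-10 + 10*(-7)²)*(16*√10) - 260 = (-10 + 10*49)*(16*√10) - 260 = (-10 + 490)*(16*√10) - 260 = 480*(16*√10) - 260 = 7680*√10 - 260 = -260 + 7680*√10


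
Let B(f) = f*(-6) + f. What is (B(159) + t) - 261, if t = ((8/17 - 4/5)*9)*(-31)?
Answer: -81948/85 ≈ -964.09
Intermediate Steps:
t = 7812/85 (t = ((8*(1/17) - 4*⅕)*9)*(-31) = ((8/17 - ⅘)*9)*(-31) = -28/85*9*(-31) = -252/85*(-31) = 7812/85 ≈ 91.906)
B(f) = -5*f (B(f) = -6*f + f = -5*f)
(B(159) + t) - 261 = (-5*159 + 7812/85) - 261 = (-795 + 7812/85) - 261 = -59763/85 - 261 = -81948/85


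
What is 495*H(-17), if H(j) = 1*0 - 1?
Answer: -495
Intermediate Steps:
H(j) = -1 (H(j) = 0 - 1 = -1)
495*H(-17) = 495*(-1) = -495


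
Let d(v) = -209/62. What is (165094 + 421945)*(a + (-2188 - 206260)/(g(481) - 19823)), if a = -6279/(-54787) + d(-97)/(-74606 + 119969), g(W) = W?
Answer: 9527891895234049420171/1490192458132962 ≈ 6.3937e+6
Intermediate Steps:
d(v) = -209/62 (d(v) = -209*1/62 = -209/62)
a = 17648274691/154088766222 (a = -6279/(-54787) - 209/(62*(-74606 + 119969)) = -6279*(-1/54787) - 209/62/45363 = 6279/54787 - 209/62*1/45363 = 6279/54787 - 209/2812506 = 17648274691/154088766222 ≈ 0.11453)
(165094 + 421945)*(a + (-2188 - 206260)/(g(481) - 19823)) = (165094 + 421945)*(17648274691/154088766222 + (-2188 - 206260)/(481 - 19823)) = 587039*(17648274691/154088766222 - 208448/(-19342)) = 587039*(17648274691/154088766222 - 208448*(-1/19342)) = 587039*(17648274691/154088766222 + 104224/9671) = 587039*(16230424035258389/1490192458132962) = 9527891895234049420171/1490192458132962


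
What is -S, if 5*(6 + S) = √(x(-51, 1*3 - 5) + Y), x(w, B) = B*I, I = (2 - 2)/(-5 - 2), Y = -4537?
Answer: 6 - I*√4537/5 ≈ 6.0 - 13.471*I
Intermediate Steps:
I = 0 (I = 0/(-7) = 0*(-⅐) = 0)
x(w, B) = 0 (x(w, B) = B*0 = 0)
S = -6 + I*√4537/5 (S = -6 + √(0 - 4537)/5 = -6 + √(-4537)/5 = -6 + (I*√4537)/5 = -6 + I*√4537/5 ≈ -6.0 + 13.471*I)
-S = -(-6 + I*√4537/5) = 6 - I*√4537/5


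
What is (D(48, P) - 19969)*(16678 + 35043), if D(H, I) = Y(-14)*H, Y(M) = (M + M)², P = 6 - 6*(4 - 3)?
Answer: 913548023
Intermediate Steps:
P = 0 (P = 6 - 6*1 = 6 - 6 = 0)
Y(M) = 4*M² (Y(M) = (2*M)² = 4*M²)
D(H, I) = 784*H (D(H, I) = (4*(-14)²)*H = (4*196)*H = 784*H)
(D(48, P) - 19969)*(16678 + 35043) = (784*48 - 19969)*(16678 + 35043) = (37632 - 19969)*51721 = 17663*51721 = 913548023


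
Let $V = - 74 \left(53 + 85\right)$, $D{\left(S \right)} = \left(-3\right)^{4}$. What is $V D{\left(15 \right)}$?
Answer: $-827172$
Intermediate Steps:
$D{\left(S \right)} = 81$
$V = -10212$ ($V = \left(-74\right) 138 = -10212$)
$V D{\left(15 \right)} = \left(-10212\right) 81 = -827172$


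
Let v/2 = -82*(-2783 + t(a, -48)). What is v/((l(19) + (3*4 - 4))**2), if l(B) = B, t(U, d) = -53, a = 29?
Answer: 465104/729 ≈ 638.00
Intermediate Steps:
v = 465104 (v = 2*(-82*(-2783 - 53)) = 2*(-82*(-2836)) = 2*232552 = 465104)
v/((l(19) + (3*4 - 4))**2) = 465104/((19 + (3*4 - 4))**2) = 465104/((19 + (12 - 4))**2) = 465104/((19 + 8)**2) = 465104/(27**2) = 465104/729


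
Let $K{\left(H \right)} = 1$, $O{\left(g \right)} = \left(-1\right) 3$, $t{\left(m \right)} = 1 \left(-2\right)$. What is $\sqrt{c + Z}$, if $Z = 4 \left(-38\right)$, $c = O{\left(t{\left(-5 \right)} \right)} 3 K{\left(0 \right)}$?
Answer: $i \sqrt{161} \approx 12.689 i$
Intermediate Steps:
$t{\left(m \right)} = -2$
$O{\left(g \right)} = -3$
$c = -9$ ($c = \left(-3\right) 3 \cdot 1 = \left(-9\right) 1 = -9$)
$Z = -152$
$\sqrt{c + Z} = \sqrt{-9 - 152} = \sqrt{-161} = i \sqrt{161}$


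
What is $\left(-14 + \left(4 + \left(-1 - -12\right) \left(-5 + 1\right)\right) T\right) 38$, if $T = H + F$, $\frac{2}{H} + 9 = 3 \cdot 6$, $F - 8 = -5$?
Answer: $- \frac{48868}{9} \approx -5429.8$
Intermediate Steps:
$F = 3$ ($F = 8 - 5 = 3$)
$H = \frac{2}{9}$ ($H = \frac{2}{-9 + 3 \cdot 6} = \frac{2}{-9 + 18} = \frac{2}{9} \approx 0.22222$)
$T = \frac{29}{9}$ ($T = \frac{2}{9} + 3 = \frac{29}{9} \approx 3.2222$)
$\left(-14 + \left(4 + \left(-1 - -12\right) \left(-5 + 1\right)\right) T\right) 38 = \left(-14 + \left(4 + \left(-1 - -12\right) \left(-5 + 1\right)\right) \frac{29}{9}\right) 38 = \left(-14 + \left(4 + \left(-1 + 12\right) \left(-4\right)\right) \frac{29}{9}\right) 38 = \left(-14 + \left(4 + 11 \left(-4\right)\right) \frac{29}{9}\right) 38 = \left(-14 + \left(4 - 44\right) \frac{29}{9}\right) 38 = \left(-14 - \frac{1160}{9}\right) 38 = \left(- \frac{1286}{9}\right) 38 = - \frac{48868}{9}$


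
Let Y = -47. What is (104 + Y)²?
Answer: 3249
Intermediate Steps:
(104 + Y)² = (104 - 47)² = 57² = 3249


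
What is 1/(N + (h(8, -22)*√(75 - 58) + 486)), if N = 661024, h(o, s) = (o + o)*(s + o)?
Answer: 330755/218797313554 + 56*√17/109398656777 ≈ 1.5138e-6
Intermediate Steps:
h(o, s) = 2*o*(o + s) (h(o, s) = (2*o)*(o + s) = 2*o*(o + s))
1/(N + (h(8, -22)*√(75 - 58) + 486)) = 1/(661024 + ((2*8*(8 - 22))*√(75 - 58) + 486)) = 1/(661024 + ((2*8*(-14))*√17 + 486)) = 1/(661024 + (-224*√17 + 486)) = 1/(661024 + (486 - 224*√17)) = 1/(661510 - 224*√17)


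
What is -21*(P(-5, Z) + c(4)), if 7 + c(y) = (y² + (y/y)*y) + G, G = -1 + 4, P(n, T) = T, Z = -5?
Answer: -231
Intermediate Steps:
G = 3
c(y) = -4 + y + y² (c(y) = -7 + ((y² + (y/y)*y) + 3) = -7 + ((y² + 1*y) + 3) = -7 + ((y² + y) + 3) = -7 + ((y + y²) + 3) = -7 + (3 + y + y²) = -4 + y + y²)
-21*(P(-5, Z) + c(4)) = -21*(-5 + (-4 + 4 + 4²)) = -21*(-5 + (-4 + 4 + 16)) = -21*(-5 + 16) = -21*11 = -231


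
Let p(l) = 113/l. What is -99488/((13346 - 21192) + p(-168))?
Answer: 16713984/1318241 ≈ 12.679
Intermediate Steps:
-99488/((13346 - 21192) + p(-168)) = -99488/((13346 - 21192) + 113/(-168)) = -99488/(-7846 + 113*(-1/168)) = -99488/(-7846 - 113/168) = -99488/(-1318241/168) = -99488*(-168/1318241) = 16713984/1318241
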